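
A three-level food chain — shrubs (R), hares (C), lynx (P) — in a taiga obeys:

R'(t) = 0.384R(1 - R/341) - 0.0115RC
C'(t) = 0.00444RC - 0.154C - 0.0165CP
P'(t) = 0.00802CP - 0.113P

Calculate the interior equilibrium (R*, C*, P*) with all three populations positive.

R* ≈ 197, C* ≈ 14.1, P* ≈ 43.7

From dP/dt = 0: 0.00802C* = 0.113, so C* = 14.1.
From dR/dt = 0: 0.384(1 - R*/341) = 0.0115·14.1, giving R* = 341·(1 - 0.422) = 197.
From dC/dt = 0: 0.00444·197 - 0.154 = 0.0165P*, so P* = 0.721/0.0165 = 43.7.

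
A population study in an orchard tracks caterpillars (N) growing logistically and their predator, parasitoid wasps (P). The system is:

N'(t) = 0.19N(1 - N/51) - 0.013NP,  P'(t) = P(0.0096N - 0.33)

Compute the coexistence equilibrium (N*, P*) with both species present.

N* ≈ 34.4, P* ≈ 4.76

From dP/dt = 0 with P > 0: 0.0096N* = 0.33, so N* = 34.4.
Substitute into dN/dt = 0: 0.19(1 - 34.4/51) = 0.013P*.
The bracket is 0.326, giving P* = 0.0619/0.013 = 4.76.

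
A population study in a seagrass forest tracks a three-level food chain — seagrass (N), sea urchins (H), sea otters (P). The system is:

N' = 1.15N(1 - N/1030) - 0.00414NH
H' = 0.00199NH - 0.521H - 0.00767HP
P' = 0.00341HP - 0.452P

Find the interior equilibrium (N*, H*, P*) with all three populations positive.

N* ≈ 538, H* ≈ 133, P* ≈ 71.8

From dP/dt = 0: 0.00341H* = 0.452, so H* = 133.
From dN/dt = 0: 1.15(1 - N*/1030) = 0.00414·133, giving N* = 1030·(1 - 0.477) = 538.
From dH/dt = 0: 0.00199·538 - 0.521 = 0.00767P*, so P* = 0.551/0.00767 = 71.8.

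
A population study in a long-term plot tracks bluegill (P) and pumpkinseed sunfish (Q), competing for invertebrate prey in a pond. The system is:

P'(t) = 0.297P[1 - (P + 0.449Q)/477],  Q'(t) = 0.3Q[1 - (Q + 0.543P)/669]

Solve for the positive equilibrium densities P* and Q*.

P* ≈ 234, Q* ≈ 542

Setting both brackets to zero gives the nullclines P + 0.449Q = 477 and 0.543P + Q = 669.
Substituting Q = 669 - 0.543P into the first: P(1 - 0.449·0.543) = 477 - 0.449·669.
So P* = 177/0.756 = 234, and then Q* = 669 - 0.543·234 = 542.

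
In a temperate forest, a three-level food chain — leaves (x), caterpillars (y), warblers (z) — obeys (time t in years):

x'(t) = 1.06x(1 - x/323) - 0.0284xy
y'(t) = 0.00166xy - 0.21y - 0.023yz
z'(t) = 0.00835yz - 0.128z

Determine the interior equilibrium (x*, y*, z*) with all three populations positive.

x* ≈ 190, y* ≈ 15.3, z* ≈ 4.61

From dz/dt = 0: 0.00835y* = 0.128, so y* = 15.3.
From dx/dt = 0: 1.06(1 - x*/323) = 0.0284·15.3, giving x* = 323·(1 - 0.411) = 190.
From dy/dt = 0: 0.00166·190 - 0.21 = 0.023z*, so z* = 0.106/0.023 = 4.61.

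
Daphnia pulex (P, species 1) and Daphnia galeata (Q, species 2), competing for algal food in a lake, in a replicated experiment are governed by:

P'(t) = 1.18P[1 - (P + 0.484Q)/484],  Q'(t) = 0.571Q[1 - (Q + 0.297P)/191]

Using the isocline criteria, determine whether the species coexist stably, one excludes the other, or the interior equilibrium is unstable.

Compare the nullcline intercepts: K1/α12 = 484/0.484 = 1000 > K2 = 191; K2/α21 = 191/0.297 = 643 > K1 = 484.
Since both inequalities hold, each species can invade when rare, so the interior equilibrium is stable.

stable coexistence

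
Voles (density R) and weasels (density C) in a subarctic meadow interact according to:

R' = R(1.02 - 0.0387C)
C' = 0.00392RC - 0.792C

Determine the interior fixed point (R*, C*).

Set dC/dt = 0 with C > 0: 0.00392R - 0.792 = 0, so R* = 0.792/0.00392 = 202.
Set dR/dt = 0 with R > 0: 1.02 - 0.0387C = 0, so C* = 1.02/0.0387 = 26.4.

R* ≈ 202, C* ≈ 26.4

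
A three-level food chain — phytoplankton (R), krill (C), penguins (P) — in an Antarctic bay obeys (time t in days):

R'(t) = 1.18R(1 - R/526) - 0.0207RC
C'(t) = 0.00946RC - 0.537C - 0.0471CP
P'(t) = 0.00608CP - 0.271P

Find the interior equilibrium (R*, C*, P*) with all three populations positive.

From dP/dt = 0: 0.00608C* = 0.271, so C* = 44.6.
From dR/dt = 0: 1.18(1 - R*/526) = 0.0207·44.6, giving R* = 526·(1 - 0.782) = 115.
From dC/dt = 0: 0.00946·115 - 0.537 = 0.0471P*, so P* = 0.548/0.0471 = 11.6.

R* ≈ 115, C* ≈ 44.6, P* ≈ 11.6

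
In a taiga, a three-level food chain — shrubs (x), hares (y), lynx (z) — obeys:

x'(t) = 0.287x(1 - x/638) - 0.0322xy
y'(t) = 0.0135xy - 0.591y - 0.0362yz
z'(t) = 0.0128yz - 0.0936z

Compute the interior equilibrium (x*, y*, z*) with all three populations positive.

x* ≈ 115, y* ≈ 7.31, z* ≈ 26.4

From dz/dt = 0: 0.0128y* = 0.0936, so y* = 7.31.
From dx/dt = 0: 0.287(1 - x*/638) = 0.0322·7.31, giving x* = 638·(1 - 0.82) = 115.
From dy/dt = 0: 0.0135·115 - 0.591 = 0.0362z*, so z* = 0.956/0.0362 = 26.4.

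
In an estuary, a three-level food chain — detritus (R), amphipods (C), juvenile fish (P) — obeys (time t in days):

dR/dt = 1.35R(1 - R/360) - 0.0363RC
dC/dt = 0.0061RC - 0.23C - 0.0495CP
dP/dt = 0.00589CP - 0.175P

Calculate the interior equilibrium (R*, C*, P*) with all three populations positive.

R* ≈ 72.4, C* ≈ 29.7, P* ≈ 4.27

From dP/dt = 0: 0.00589C* = 0.175, so C* = 29.7.
From dR/dt = 0: 1.35(1 - R*/360) = 0.0363·29.7, giving R* = 360·(1 - 0.799) = 72.4.
From dC/dt = 0: 0.0061·72.4 - 0.23 = 0.0495P*, so P* = 0.212/0.0495 = 4.27.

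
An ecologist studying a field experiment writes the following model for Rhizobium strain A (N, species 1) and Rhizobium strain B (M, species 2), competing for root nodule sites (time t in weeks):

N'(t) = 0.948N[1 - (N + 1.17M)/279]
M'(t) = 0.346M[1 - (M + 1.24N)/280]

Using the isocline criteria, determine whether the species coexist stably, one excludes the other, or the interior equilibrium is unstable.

Compare the nullcline intercepts: K1/α12 = 279/1.17 = 238 < K2 = 280; K2/α21 = 280/1.24 = 226 < K1 = 279.
Since both are reversed, neither can invade when rare; the interior point is a saddle.

unstable coexistence (outcome depends on initial conditions)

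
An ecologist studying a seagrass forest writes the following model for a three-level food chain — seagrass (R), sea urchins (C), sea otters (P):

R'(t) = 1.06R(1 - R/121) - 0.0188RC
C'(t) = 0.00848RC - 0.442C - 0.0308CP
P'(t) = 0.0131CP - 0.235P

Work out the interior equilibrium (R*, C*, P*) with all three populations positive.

R* ≈ 82.5, C* ≈ 17.9, P* ≈ 8.36

From dP/dt = 0: 0.0131C* = 0.235, so C* = 17.9.
From dR/dt = 0: 1.06(1 - R*/121) = 0.0188·17.9, giving R* = 121·(1 - 0.318) = 82.5.
From dC/dt = 0: 0.00848·82.5 - 0.442 = 0.0308P*, so P* = 0.258/0.0308 = 8.36.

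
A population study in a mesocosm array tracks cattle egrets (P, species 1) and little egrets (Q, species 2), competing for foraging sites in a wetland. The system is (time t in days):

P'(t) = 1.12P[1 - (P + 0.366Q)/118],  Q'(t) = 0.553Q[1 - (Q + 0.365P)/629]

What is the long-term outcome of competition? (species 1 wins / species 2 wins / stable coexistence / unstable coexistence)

species 2 excludes species 1

Compare the nullcline intercepts: K1/α12 = 118/0.366 = 322 < K2 = 629; K2/α21 = 629/0.365 = 1720 > K1 = 118.
Since the inequalities point opposite ways, species 2 can invade but species 1 cannot.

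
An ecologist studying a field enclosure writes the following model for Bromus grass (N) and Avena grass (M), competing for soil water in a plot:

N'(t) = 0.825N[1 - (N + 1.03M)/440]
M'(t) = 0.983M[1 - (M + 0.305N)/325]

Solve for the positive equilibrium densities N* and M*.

N* ≈ 153, M* ≈ 278

Setting both brackets to zero gives the nullclines N + 1.03M = 440 and 0.305N + M = 325.
Substituting M = 325 - 0.305N into the first: N(1 - 1.03·0.305) = 440 - 1.03·325.
So N* = 105/0.686 = 153, and then M* = 325 - 0.305·153 = 278.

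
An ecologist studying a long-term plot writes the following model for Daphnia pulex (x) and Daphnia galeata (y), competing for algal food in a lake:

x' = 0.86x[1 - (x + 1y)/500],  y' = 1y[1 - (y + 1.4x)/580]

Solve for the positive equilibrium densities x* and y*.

x* ≈ 200, y* ≈ 300

Setting both brackets to zero gives the nullclines x + 1y = 500 and 1.4x + y = 580.
Substituting y = 580 - 1.4x into the first: x(1 - 1·1.4) = 500 - 1·580.
So x* = -80/-0.4 = 200, and then y* = 580 - 1.4·200 = 300.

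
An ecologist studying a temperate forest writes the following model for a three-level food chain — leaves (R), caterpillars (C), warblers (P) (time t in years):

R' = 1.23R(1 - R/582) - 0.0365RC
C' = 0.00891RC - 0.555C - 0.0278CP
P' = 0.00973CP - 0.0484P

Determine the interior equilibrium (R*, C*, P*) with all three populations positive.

R* ≈ 496, C* ≈ 4.97, P* ≈ 139

From dP/dt = 0: 0.00973C* = 0.0484, so C* = 4.97.
From dR/dt = 0: 1.23(1 - R*/582) = 0.0365·4.97, giving R* = 582·(1 - 0.148) = 496.
From dC/dt = 0: 0.00891·496 - 0.555 = 0.0278P*, so P* = 3.87/0.0278 = 139.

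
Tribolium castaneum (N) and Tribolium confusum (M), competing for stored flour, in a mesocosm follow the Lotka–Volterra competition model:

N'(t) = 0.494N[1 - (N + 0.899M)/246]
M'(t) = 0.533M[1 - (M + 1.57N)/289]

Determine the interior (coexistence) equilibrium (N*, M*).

N* ≈ 33.6, M* ≈ 236

Setting both brackets to zero gives the nullclines N + 0.899M = 246 and 1.57N + M = 289.
Substituting M = 289 - 1.57N into the first: N(1 - 0.899·1.57) = 246 - 0.899·289.
So N* = -13.8/-0.411 = 33.6, and then M* = 289 - 1.57·33.6 = 236.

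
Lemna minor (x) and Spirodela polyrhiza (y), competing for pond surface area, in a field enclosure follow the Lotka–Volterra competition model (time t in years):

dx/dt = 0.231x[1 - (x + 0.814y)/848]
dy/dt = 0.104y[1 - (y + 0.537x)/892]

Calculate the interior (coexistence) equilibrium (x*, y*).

x* ≈ 217, y* ≈ 776

Setting both brackets to zero gives the nullclines x + 0.814y = 848 and 0.537x + y = 892.
Substituting y = 892 - 0.537x into the first: x(1 - 0.814·0.537) = 848 - 0.814·892.
So x* = 122/0.563 = 217, and then y* = 892 - 0.537·217 = 776.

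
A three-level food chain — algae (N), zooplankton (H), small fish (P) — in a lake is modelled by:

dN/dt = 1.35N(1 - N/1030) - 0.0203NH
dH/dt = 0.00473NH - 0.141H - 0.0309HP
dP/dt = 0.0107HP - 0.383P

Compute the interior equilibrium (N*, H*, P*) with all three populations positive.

From dP/dt = 0: 0.0107H* = 0.383, so H* = 35.8.
From dN/dt = 0: 1.35(1 - N*/1030) = 0.0203·35.8, giving N* = 1030·(1 - 0.538) = 476.
From dH/dt = 0: 0.00473·476 - 0.141 = 0.0309P*, so P* = 2.11/0.0309 = 68.2.

N* ≈ 476, H* ≈ 35.8, P* ≈ 68.2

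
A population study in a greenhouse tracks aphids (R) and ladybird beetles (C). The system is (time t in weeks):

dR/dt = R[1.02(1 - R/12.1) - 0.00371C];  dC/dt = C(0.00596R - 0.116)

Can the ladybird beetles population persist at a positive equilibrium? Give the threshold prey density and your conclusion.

Threshold R = 19.5; K < 19.5, so no, the predator goes extinct.

The predator equation gives dC/dt > 0 only when R > 0.116/0.00596 = 19.5.
Without the predator, R → K = 12.1. Since 12.1 < 19.5, the predator cannot invade.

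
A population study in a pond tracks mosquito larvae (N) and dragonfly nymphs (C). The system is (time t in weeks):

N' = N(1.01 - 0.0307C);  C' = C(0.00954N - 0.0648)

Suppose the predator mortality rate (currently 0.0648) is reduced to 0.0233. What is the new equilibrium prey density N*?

At the interior fixed point, setting dC/dt = 0 with C > 0 fixes N* = (predator death rate)/(NC coefficient) — independent of the other coefficients.
With the change, N* = 0.0233/0.00954 = 2.44; it falls from 6.79.

N* ≈ 2.44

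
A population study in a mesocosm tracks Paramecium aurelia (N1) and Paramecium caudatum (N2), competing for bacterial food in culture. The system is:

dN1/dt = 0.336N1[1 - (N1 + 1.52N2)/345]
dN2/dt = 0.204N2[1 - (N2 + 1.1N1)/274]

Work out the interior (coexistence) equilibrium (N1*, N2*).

N1* ≈ 106, N2* ≈ 157

Setting both brackets to zero gives the nullclines N1 + 1.52N2 = 345 and 1.1N1 + N2 = 274.
Substituting N2 = 274 - 1.1N1 into the first: N1(1 - 1.52·1.1) = 345 - 1.52·274.
So N1* = -71.5/-0.672 = 106, and then N2* = 274 - 1.1·106 = 157.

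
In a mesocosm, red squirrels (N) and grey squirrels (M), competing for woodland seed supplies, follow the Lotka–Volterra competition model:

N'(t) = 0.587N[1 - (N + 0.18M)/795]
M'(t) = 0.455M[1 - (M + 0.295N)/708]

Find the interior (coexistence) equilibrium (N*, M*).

Setting both brackets to zero gives the nullclines N + 0.18M = 795 and 0.295N + M = 708.
Substituting M = 708 - 0.295N into the first: N(1 - 0.18·0.295) = 795 - 0.18·708.
So N* = 668/0.947 = 705, and then M* = 708 - 0.295·705 = 500.

N* ≈ 705, M* ≈ 500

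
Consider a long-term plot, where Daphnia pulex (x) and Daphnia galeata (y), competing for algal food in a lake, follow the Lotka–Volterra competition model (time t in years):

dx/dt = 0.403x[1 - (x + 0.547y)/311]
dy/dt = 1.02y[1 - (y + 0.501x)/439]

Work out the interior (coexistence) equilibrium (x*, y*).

x* ≈ 97.6, y* ≈ 390

Setting both brackets to zero gives the nullclines x + 0.547y = 311 and 0.501x + y = 439.
Substituting y = 439 - 0.501x into the first: x(1 - 0.547·0.501) = 311 - 0.547·439.
So x* = 70.9/0.726 = 97.6, and then y* = 439 - 0.501·97.6 = 390.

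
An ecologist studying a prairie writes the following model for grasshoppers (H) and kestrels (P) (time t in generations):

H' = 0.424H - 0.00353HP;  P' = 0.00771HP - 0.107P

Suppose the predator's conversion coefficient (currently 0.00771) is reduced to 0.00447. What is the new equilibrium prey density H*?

H* ≈ 23.9

At the interior fixed point, setting dP/dt = 0 with P > 0 fixes H* = (predator death rate)/(HP coefficient) — independent of the other coefficients.
With the change, H* = 0.107/0.00447 = 23.9; it rises from 13.9.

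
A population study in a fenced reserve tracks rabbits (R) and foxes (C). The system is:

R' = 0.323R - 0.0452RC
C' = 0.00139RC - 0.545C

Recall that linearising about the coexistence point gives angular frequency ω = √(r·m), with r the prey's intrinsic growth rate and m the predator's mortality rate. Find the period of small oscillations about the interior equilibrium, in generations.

T ≈ 15 generations

Here r = 0.323 and m = 0.545, so r·m = 0.176.
ω = √0.176 = 0.42 per generation, hence T = 2π/ω ≈ 15 generations.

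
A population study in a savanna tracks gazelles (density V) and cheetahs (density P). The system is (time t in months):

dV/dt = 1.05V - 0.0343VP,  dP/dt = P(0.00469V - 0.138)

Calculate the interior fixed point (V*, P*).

V* ≈ 29.4, P* ≈ 30.6

Set dP/dt = 0 with P > 0: 0.00469V - 0.138 = 0, so V* = 0.138/0.00469 = 29.4.
Set dV/dt = 0 with V > 0: 1.05 - 0.0343P = 0, so P* = 1.05/0.0343 = 30.6.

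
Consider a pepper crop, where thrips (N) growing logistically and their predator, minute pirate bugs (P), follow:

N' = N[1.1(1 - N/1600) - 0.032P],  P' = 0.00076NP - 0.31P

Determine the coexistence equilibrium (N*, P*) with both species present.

From dP/dt = 0 with P > 0: 0.00076N* = 0.31, so N* = 408.
Substitute into dN/dt = 0: 1.1(1 - 408/1600) = 0.032P*.
The bracket is 0.745, giving P* = 0.82/0.032 = 25.6.

N* ≈ 408, P* ≈ 25.6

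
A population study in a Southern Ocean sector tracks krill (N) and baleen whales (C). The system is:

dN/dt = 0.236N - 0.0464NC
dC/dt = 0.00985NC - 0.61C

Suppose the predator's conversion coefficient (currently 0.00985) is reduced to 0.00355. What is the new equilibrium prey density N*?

N* ≈ 172

At the interior fixed point, setting dC/dt = 0 with C > 0 fixes N* = (predator death rate)/(NC coefficient) — independent of the other coefficients.
With the change, N* = 0.61/0.00355 = 172; it rises from 61.9.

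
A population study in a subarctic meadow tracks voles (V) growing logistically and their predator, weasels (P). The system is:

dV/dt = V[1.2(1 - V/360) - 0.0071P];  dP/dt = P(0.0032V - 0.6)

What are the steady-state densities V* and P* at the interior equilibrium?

From dP/dt = 0 with P > 0: 0.0032V* = 0.6, so V* = 187.
Substitute into dV/dt = 0: 1.2(1 - 187/360) = 0.0071P*.
The bracket is 0.479, giving P* = 0.575/0.0071 = 81.

V* ≈ 187, P* ≈ 81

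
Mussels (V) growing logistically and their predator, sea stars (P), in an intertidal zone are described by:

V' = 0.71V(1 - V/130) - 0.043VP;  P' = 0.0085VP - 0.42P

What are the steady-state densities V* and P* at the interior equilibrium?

V* ≈ 49.4, P* ≈ 10.2

From dP/dt = 0 with P > 0: 0.0085V* = 0.42, so V* = 49.4.
Substitute into dV/dt = 0: 0.71(1 - 49.4/130) = 0.043P*.
The bracket is 0.62, giving P* = 0.44/0.043 = 10.2.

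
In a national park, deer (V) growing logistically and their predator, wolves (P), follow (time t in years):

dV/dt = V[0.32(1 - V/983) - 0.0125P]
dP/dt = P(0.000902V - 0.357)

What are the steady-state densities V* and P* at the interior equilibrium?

From dP/dt = 0 with P > 0: 0.000902V* = 0.357, so V* = 396.
Substitute into dV/dt = 0: 0.32(1 - 396/983) = 0.0125P*.
The bracket is 0.597, giving P* = 0.191/0.0125 = 15.3.

V* ≈ 396, P* ≈ 15.3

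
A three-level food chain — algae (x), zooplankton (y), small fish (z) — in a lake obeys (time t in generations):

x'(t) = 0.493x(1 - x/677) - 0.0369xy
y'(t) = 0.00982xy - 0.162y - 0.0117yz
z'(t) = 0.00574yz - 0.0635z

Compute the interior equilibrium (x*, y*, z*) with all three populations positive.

From dz/dt = 0: 0.00574y* = 0.0635, so y* = 11.1.
From dx/dt = 0: 0.493(1 - x*/677) = 0.0369·11.1, giving x* = 677·(1 - 0.828) = 116.
From dy/dt = 0: 0.00982·116 - 0.162 = 0.0117z*, so z* = 0.981/0.0117 = 83.9.

x* ≈ 116, y* ≈ 11.1, z* ≈ 83.9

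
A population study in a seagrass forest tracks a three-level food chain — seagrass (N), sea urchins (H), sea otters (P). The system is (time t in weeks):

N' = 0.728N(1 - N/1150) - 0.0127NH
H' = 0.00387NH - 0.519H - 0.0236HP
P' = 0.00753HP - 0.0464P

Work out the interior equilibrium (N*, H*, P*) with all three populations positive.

From dP/dt = 0: 0.00753H* = 0.0464, so H* = 6.16.
From dN/dt = 0: 0.728(1 - N*/1150) = 0.0127·6.16, giving N* = 1150·(1 - 0.107) = 1030.
From dH/dt = 0: 0.00387·1030 - 0.519 = 0.0236P*, so P* = 3.45/0.0236 = 146.

N* ≈ 1030, H* ≈ 6.16, P* ≈ 146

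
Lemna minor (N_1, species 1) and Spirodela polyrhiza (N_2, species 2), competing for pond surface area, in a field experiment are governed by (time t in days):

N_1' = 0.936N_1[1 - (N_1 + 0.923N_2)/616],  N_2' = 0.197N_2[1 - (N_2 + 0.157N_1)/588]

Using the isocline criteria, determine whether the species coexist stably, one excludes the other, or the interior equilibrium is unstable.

stable coexistence

Compare the nullcline intercepts: K1/α12 = 616/0.923 = 667 > K2 = 588; K2/α21 = 588/0.157 = 3750 > K1 = 616.
Since both inequalities hold, each species can invade when rare, so the interior equilibrium is stable.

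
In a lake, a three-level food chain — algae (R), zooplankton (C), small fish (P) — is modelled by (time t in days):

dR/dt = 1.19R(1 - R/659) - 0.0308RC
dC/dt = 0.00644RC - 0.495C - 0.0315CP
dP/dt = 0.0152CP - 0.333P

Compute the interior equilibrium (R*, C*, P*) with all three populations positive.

R* ≈ 285, C* ≈ 21.9, P* ≈ 42.6

From dP/dt = 0: 0.0152C* = 0.333, so C* = 21.9.
From dR/dt = 0: 1.19(1 - R*/659) = 0.0308·21.9, giving R* = 659·(1 - 0.567) = 285.
From dC/dt = 0: 0.00644·285 - 0.495 = 0.0315P*, so P* = 1.34/0.0315 = 42.6.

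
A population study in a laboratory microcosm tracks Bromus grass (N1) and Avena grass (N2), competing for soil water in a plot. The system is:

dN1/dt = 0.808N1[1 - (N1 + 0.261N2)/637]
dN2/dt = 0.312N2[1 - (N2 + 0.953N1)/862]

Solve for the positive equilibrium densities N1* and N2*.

Setting both brackets to zero gives the nullclines N1 + 0.261N2 = 637 and 0.953N1 + N2 = 862.
Substituting N2 = 862 - 0.953N1 into the first: N1(1 - 0.261·0.953) = 637 - 0.261·862.
So N1* = 412/0.751 = 548, and then N2* = 862 - 0.953·548 = 339.

N1* ≈ 548, N2* ≈ 339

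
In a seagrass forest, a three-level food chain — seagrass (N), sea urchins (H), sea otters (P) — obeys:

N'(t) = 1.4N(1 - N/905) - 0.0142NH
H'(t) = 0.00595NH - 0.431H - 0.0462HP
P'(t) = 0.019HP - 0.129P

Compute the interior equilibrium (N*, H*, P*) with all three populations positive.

From dP/dt = 0: 0.019H* = 0.129, so H* = 6.79.
From dN/dt = 0: 1.4(1 - N*/905) = 0.0142·6.79, giving N* = 905·(1 - 0.0689) = 843.
From dH/dt = 0: 0.00595·843 - 0.431 = 0.0462P*, so P* = 4.58/0.0462 = 99.2.

N* ≈ 843, H* ≈ 6.79, P* ≈ 99.2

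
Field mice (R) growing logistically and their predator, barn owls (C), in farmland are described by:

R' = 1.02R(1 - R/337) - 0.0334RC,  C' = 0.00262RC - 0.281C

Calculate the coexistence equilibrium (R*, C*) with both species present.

From dC/dt = 0 with C > 0: 0.00262R* = 0.281, so R* = 107.
Substitute into dR/dt = 0: 1.02(1 - 107/337) = 0.0334C*.
The bracket is 0.682, giving C* = 0.695/0.0334 = 20.8.

R* ≈ 107, C* ≈ 20.8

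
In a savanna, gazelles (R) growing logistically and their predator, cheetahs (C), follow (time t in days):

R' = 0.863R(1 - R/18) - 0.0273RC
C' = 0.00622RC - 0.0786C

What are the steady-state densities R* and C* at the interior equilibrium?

From dC/dt = 0 with C > 0: 0.00622R* = 0.0786, so R* = 12.6.
Substitute into dR/dt = 0: 0.863(1 - 12.6/18) = 0.0273C*.
The bracket is 0.298, giving C* = 0.257/0.0273 = 9.42.

R* ≈ 12.6, C* ≈ 9.42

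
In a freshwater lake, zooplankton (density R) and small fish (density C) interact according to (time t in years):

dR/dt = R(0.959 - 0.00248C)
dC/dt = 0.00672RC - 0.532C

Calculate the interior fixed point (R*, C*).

Set dC/dt = 0 with C > 0: 0.00672R - 0.532 = 0, so R* = 0.532/0.00672 = 79.2.
Set dR/dt = 0 with R > 0: 0.959 - 0.00248C = 0, so C* = 0.959/0.00248 = 387.

R* ≈ 79.2, C* ≈ 387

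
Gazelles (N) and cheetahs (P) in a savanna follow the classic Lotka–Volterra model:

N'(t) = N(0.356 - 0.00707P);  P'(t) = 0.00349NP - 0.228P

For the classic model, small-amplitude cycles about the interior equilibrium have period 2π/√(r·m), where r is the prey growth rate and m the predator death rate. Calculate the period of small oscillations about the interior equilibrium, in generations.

T ≈ 22.1 generations

Here r = 0.356 and m = 0.228, so r·m = 0.0812.
ω = √0.0812 = 0.285 per generation, hence T = 2π/ω ≈ 22.1 generations.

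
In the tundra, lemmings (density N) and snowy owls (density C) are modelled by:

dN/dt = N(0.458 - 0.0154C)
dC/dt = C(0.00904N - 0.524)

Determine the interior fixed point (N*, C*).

N* ≈ 58, C* ≈ 29.7

Set dC/dt = 0 with C > 0: 0.00904N - 0.524 = 0, so N* = 0.524/0.00904 = 58.
Set dN/dt = 0 with N > 0: 0.458 - 0.0154C = 0, so C* = 0.458/0.0154 = 29.7.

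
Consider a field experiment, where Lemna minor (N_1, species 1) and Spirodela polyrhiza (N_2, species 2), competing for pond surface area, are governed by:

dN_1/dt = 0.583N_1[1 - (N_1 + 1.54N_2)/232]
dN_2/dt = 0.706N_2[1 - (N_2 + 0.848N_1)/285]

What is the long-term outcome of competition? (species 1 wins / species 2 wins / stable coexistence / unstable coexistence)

Compare the nullcline intercepts: K1/α12 = 232/1.54 = 151 < K2 = 285; K2/α21 = 285/0.848 = 336 > K1 = 232.
Since the inequalities point opposite ways, species 2 can invade but species 1 cannot.

species 2 excludes species 1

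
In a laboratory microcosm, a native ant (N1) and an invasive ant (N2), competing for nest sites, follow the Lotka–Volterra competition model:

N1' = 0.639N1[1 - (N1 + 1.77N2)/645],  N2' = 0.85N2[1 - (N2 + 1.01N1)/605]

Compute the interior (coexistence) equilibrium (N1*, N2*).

Setting both brackets to zero gives the nullclines N1 + 1.77N2 = 645 and 1.01N1 + N2 = 605.
Substituting N2 = 605 - 1.01N1 into the first: N1(1 - 1.77·1.01) = 645 - 1.77·605.
So N1* = -426/-0.788 = 541, and then N2* = 605 - 1.01·541 = 59.

N1* ≈ 541, N2* ≈ 59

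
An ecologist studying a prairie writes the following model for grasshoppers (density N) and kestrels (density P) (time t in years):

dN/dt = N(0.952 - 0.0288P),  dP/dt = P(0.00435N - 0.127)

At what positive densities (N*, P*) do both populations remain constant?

Set dP/dt = 0 with P > 0: 0.00435N - 0.127 = 0, so N* = 0.127/0.00435 = 29.2.
Set dN/dt = 0 with N > 0: 0.952 - 0.0288P = 0, so P* = 0.952/0.0288 = 33.1.

N* ≈ 29.2, P* ≈ 33.1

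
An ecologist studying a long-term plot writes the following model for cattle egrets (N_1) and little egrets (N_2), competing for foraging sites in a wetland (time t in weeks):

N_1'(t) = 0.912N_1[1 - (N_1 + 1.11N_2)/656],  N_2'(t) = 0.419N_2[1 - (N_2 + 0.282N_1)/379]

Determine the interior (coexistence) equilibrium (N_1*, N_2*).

N_1* ≈ 343, N_2* ≈ 282

Setting both brackets to zero gives the nullclines N_1 + 1.11N_2 = 656 and 0.282N_1 + N_2 = 379.
Substituting N_2 = 379 - 0.282N_1 into the first: N_1(1 - 1.11·0.282) = 656 - 1.11·379.
So N_1* = 235/0.687 = 343, and then N_2* = 379 - 0.282·343 = 282.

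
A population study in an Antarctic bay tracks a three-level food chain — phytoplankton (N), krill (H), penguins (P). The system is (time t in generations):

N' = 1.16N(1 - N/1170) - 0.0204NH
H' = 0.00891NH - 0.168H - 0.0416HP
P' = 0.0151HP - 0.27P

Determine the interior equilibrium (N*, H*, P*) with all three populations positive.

From dP/dt = 0: 0.0151H* = 0.27, so H* = 17.9.
From dN/dt = 0: 1.16(1 - N*/1170) = 0.0204·17.9, giving N* = 1170·(1 - 0.314) = 802.
From dH/dt = 0: 0.00891·802 - 0.168 = 0.0416P*, so P* = 6.98/0.0416 = 168.

N* ≈ 802, H* ≈ 17.9, P* ≈ 168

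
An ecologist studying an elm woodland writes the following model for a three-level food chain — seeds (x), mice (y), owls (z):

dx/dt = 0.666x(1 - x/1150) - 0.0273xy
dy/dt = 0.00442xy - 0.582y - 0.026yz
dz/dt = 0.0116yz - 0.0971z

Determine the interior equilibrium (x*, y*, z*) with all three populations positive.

x* ≈ 755, y* ≈ 8.37, z* ≈ 106

From dz/dt = 0: 0.0116y* = 0.0971, so y* = 8.37.
From dx/dt = 0: 0.666(1 - x*/1150) = 0.0273·8.37, giving x* = 1150·(1 - 0.343) = 755.
From dy/dt = 0: 0.00442·755 - 0.582 = 0.026z*, so z* = 2.76/0.026 = 106.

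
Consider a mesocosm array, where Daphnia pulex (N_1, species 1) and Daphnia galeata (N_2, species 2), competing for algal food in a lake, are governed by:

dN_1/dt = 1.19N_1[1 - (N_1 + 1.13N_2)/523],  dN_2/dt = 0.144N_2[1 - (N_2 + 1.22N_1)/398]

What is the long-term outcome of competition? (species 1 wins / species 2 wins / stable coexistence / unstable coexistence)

Compare the nullcline intercepts: K1/α12 = 523/1.13 = 463 > K2 = 398; K2/α21 = 398/1.22 = 326 < K1 = 523.
Since the inequalities point opposite ways, species 1 can invade but species 2 cannot.

species 1 excludes species 2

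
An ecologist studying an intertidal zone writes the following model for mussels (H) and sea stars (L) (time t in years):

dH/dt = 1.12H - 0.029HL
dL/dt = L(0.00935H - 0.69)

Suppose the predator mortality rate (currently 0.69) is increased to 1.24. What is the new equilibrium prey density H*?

H* ≈ 133

At the interior fixed point, setting dL/dt = 0 with L > 0 fixes H* = (predator death rate)/(HL coefficient) — independent of the other coefficients.
With the change, H* = 1.24/0.00935 = 133; it rises from 73.8.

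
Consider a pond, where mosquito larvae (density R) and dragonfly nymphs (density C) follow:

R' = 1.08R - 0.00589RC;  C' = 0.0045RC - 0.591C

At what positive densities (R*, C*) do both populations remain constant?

R* ≈ 131, C* ≈ 183

Set dC/dt = 0 with C > 0: 0.0045R - 0.591 = 0, so R* = 0.591/0.0045 = 131.
Set dR/dt = 0 with R > 0: 1.08 - 0.00589C = 0, so C* = 1.08/0.00589 = 183.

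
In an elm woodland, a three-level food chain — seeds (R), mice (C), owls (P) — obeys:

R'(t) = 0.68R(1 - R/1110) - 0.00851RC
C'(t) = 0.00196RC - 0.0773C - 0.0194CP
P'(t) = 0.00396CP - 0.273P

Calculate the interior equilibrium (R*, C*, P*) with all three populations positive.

R* ≈ 152, C* ≈ 68.9, P* ≈ 11.4

From dP/dt = 0: 0.00396C* = 0.273, so C* = 68.9.
From dR/dt = 0: 0.68(1 - R*/1110) = 0.00851·68.9, giving R* = 1110·(1 - 0.863) = 152.
From dC/dt = 0: 0.00196·152 - 0.0773 = 0.0194P*, so P* = 0.221/0.0194 = 11.4.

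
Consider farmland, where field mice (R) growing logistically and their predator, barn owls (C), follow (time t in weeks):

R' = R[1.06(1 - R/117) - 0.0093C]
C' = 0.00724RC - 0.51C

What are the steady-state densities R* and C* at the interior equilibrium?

From dC/dt = 0 with C > 0: 0.00724R* = 0.51, so R* = 70.4.
Substitute into dR/dt = 0: 1.06(1 - 70.4/117) = 0.0093C*.
The bracket is 0.398, giving C* = 0.422/0.0093 = 45.4.

R* ≈ 70.4, C* ≈ 45.4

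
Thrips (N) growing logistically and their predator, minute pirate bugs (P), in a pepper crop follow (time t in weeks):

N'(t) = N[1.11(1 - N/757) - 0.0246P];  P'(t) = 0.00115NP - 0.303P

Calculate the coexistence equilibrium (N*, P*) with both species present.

N* ≈ 263, P* ≈ 29.4

From dP/dt = 0 with P > 0: 0.00115N* = 0.303, so N* = 263.
Substitute into dN/dt = 0: 1.11(1 - 263/757) = 0.0246P*.
The bracket is 0.652, giving P* = 0.724/0.0246 = 29.4.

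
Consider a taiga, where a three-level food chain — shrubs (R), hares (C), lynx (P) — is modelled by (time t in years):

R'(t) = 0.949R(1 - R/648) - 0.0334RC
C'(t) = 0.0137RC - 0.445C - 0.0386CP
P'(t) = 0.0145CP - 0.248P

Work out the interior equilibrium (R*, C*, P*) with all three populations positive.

R* ≈ 258, C* ≈ 17.1, P* ≈ 80

From dP/dt = 0: 0.0145C* = 0.248, so C* = 17.1.
From dR/dt = 0: 0.949(1 - R*/648) = 0.0334·17.1, giving R* = 648·(1 - 0.602) = 258.
From dC/dt = 0: 0.0137·258 - 0.445 = 0.0386P*, so P* = 3.09/0.0386 = 80.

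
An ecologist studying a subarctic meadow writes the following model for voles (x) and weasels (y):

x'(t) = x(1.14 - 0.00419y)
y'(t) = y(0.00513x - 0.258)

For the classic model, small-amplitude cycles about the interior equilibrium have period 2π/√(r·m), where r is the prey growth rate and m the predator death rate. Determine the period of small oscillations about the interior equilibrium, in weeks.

T ≈ 11.6 weeks

Here r = 1.14 and m = 0.258, so r·m = 0.294.
ω = √0.294 = 0.542 per week, hence T = 2π/ω ≈ 11.6 weeks.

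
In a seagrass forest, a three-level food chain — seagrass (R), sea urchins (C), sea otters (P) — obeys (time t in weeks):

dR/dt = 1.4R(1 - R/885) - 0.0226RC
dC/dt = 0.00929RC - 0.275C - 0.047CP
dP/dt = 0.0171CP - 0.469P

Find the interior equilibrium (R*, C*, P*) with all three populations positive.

R* ≈ 493, C* ≈ 27.4, P* ≈ 91.6

From dP/dt = 0: 0.0171C* = 0.469, so C* = 27.4.
From dR/dt = 0: 1.4(1 - R*/885) = 0.0226·27.4, giving R* = 885·(1 - 0.443) = 493.
From dC/dt = 0: 0.00929·493 - 0.275 = 0.047P*, so P* = 4.31/0.047 = 91.6.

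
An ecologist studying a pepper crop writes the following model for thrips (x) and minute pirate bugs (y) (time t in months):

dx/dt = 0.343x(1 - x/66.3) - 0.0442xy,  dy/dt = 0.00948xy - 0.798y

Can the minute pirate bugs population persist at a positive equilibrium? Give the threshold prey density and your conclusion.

The predator equation gives dy/dt > 0 only when x > 0.798/0.00948 = 84.2.
Without the predator, x → K = 66.3. Since 66.3 < 84.2, the predator cannot invade.

Threshold x = 84.2; K < 84.2, so no, the predator goes extinct.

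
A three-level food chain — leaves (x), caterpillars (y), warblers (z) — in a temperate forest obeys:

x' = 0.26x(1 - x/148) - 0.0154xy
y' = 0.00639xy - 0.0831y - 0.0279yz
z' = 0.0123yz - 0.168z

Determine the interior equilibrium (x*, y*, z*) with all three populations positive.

From dz/dt = 0: 0.0123y* = 0.168, so y* = 13.7.
From dx/dt = 0: 0.26(1 - x*/148) = 0.0154·13.7, giving x* = 148·(1 - 0.809) = 28.3.
From dy/dt = 0: 0.00639·28.3 - 0.0831 = 0.0279z*, so z* = 0.0975/0.0279 = 3.5.

x* ≈ 28.3, y* ≈ 13.7, z* ≈ 3.5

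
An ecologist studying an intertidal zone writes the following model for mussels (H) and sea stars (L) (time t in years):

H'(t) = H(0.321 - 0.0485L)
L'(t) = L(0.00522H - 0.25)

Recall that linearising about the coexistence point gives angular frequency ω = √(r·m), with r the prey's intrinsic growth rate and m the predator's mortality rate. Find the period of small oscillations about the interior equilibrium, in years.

T ≈ 22.2 years

Here r = 0.321 and m = 0.25, so r·m = 0.0803.
ω = √0.0803 = 0.283 per year, hence T = 2π/ω ≈ 22.2 years.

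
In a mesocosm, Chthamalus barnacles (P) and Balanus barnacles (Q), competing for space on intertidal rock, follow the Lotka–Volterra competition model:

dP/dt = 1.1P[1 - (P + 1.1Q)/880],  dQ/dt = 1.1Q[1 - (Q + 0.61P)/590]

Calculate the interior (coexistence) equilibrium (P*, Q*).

P* ≈ 702, Q* ≈ 162

Setting both brackets to zero gives the nullclines P + 1.1Q = 880 and 0.61P + Q = 590.
Substituting Q = 590 - 0.61P into the first: P(1 - 1.1·0.61) = 880 - 1.1·590.
So P* = 231/0.329 = 702, and then Q* = 590 - 0.61·702 = 162.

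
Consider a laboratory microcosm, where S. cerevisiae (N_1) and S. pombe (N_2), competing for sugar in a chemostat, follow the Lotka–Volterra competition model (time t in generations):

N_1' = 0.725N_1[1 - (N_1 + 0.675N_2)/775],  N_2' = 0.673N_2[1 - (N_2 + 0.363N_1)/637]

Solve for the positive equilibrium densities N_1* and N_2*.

N_1* ≈ 457, N_2* ≈ 471

Setting both brackets to zero gives the nullclines N_1 + 0.675N_2 = 775 and 0.363N_1 + N_2 = 637.
Substituting N_2 = 637 - 0.363N_1 into the first: N_1(1 - 0.675·0.363) = 775 - 0.675·637.
So N_1* = 345/0.755 = 457, and then N_2* = 637 - 0.363·457 = 471.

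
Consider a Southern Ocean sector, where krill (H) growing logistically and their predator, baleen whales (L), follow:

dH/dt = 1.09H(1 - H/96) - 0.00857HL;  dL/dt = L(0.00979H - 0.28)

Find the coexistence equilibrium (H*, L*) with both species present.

H* ≈ 28.6, L* ≈ 89.3

From dL/dt = 0 with L > 0: 0.00979H* = 0.28, so H* = 28.6.
Substitute into dH/dt = 0: 1.09(1 - 28.6/96) = 0.00857L*.
The bracket is 0.702, giving L* = 0.765/0.00857 = 89.3.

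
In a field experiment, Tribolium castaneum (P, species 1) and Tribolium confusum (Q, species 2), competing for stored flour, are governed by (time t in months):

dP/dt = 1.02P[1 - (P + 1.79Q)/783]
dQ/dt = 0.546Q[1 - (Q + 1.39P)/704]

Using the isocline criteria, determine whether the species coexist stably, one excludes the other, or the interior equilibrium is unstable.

Compare the nullcline intercepts: K1/α12 = 783/1.79 = 437 < K2 = 704; K2/α21 = 704/1.39 = 506 < K1 = 783.
Since both are reversed, neither can invade when rare; the interior point is a saddle.

unstable coexistence (outcome depends on initial conditions)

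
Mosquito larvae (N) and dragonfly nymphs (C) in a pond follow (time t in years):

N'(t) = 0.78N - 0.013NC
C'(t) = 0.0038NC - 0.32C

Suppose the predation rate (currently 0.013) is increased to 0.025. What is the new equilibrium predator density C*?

C* ≈ 31.2

At the interior fixed point, setting dN/dt = 0 with N > 0 fixes C* = (prey growth rate)/(NC coefficient) — independent of the other coefficients.
With the change, C* = 0.78/0.025 = 31.2; it falls from 60.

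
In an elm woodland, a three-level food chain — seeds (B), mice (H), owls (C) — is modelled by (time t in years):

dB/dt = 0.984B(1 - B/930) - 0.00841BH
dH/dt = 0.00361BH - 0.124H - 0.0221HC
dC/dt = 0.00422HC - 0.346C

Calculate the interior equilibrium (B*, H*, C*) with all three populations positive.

B* ≈ 278, H* ≈ 82, C* ≈ 39.8

From dC/dt = 0: 0.00422H* = 0.346, so H* = 82.
From dB/dt = 0: 0.984(1 - B*/930) = 0.00841·82, giving B* = 930·(1 - 0.701) = 278.
From dH/dt = 0: 0.00361·278 - 0.124 = 0.0221C*, so C* = 0.881/0.0221 = 39.8.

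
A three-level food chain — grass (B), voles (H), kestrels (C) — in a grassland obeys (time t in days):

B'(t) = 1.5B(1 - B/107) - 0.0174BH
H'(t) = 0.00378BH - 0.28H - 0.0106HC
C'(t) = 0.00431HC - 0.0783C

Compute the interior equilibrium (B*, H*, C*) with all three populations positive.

B* ≈ 84.5, H* ≈ 18.2, C* ≈ 3.7

From dC/dt = 0: 0.00431H* = 0.0783, so H* = 18.2.
From dB/dt = 0: 1.5(1 - B*/107) = 0.0174·18.2, giving B* = 107·(1 - 0.211) = 84.5.
From dH/dt = 0: 0.00378·84.5 - 0.28 = 0.0106C*, so C* = 0.0392/0.0106 = 3.7.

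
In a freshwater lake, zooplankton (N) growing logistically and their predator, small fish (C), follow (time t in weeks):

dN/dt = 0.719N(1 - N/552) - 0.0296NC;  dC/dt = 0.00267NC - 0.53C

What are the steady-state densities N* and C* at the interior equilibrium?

From dC/dt = 0 with C > 0: 0.00267N* = 0.53, so N* = 199.
Substitute into dN/dt = 0: 0.719(1 - 199/552) = 0.0296C*.
The bracket is 0.64, giving C* = 0.46/0.0296 = 15.6.

N* ≈ 199, C* ≈ 15.6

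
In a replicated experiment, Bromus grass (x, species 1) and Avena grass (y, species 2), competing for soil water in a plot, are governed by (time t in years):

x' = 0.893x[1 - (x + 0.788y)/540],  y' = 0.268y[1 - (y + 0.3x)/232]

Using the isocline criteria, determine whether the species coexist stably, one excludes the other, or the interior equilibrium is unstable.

Compare the nullcline intercepts: K1/α12 = 540/0.788 = 685 > K2 = 232; K2/α21 = 232/0.3 = 773 > K1 = 540.
Since both inequalities hold, each species can invade when rare, so the interior equilibrium is stable.

stable coexistence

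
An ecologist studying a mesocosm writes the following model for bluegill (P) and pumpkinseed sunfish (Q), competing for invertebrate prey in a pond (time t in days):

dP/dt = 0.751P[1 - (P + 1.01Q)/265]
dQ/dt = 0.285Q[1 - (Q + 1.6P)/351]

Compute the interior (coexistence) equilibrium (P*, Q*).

Setting both brackets to zero gives the nullclines P + 1.01Q = 265 and 1.6P + Q = 351.
Substituting Q = 351 - 1.6P into the first: P(1 - 1.01·1.6) = 265 - 1.01·351.
So P* = -89.5/-0.616 = 145, and then Q* = 351 - 1.6·145 = 119.

P* ≈ 145, Q* ≈ 119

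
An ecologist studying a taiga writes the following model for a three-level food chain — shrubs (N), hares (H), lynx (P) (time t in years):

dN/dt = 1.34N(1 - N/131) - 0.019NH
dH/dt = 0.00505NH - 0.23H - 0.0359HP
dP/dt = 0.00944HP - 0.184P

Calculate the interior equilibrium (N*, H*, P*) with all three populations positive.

From dP/dt = 0: 0.00944H* = 0.184, so H* = 19.5.
From dN/dt = 0: 1.34(1 - N*/131) = 0.019·19.5, giving N* = 131·(1 - 0.276) = 94.8.
From dH/dt = 0: 0.00505·94.8 - 0.23 = 0.0359P*, so P* = 0.249/0.0359 = 6.93.

N* ≈ 94.8, H* ≈ 19.5, P* ≈ 6.93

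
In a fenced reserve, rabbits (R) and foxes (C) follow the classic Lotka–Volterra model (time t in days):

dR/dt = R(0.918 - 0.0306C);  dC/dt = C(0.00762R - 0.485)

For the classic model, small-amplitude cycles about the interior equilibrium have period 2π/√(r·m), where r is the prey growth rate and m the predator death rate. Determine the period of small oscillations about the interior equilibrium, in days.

Here r = 0.918 and m = 0.485, so r·m = 0.445.
ω = √0.445 = 0.667 per day, hence T = 2π/ω ≈ 9.42 days.

T ≈ 9.42 days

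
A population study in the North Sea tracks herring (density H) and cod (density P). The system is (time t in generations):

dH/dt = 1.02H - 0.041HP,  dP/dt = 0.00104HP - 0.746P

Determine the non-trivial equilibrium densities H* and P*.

H* ≈ 717, P* ≈ 24.9

Set dP/dt = 0 with P > 0: 0.00104H - 0.746 = 0, so H* = 0.746/0.00104 = 717.
Set dH/dt = 0 with H > 0: 1.02 - 0.041P = 0, so P* = 1.02/0.041 = 24.9.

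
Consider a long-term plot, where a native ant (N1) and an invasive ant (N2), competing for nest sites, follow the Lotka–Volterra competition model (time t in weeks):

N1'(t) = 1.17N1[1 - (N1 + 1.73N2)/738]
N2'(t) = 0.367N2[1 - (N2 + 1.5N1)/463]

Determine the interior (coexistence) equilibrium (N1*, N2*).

Setting both brackets to zero gives the nullclines N1 + 1.73N2 = 738 and 1.5N1 + N2 = 463.
Substituting N2 = 463 - 1.5N1 into the first: N1(1 - 1.73·1.5) = 738 - 1.73·463.
So N1* = -63/-1.59 = 39.5, and then N2* = 463 - 1.5·39.5 = 404.

N1* ≈ 39.5, N2* ≈ 404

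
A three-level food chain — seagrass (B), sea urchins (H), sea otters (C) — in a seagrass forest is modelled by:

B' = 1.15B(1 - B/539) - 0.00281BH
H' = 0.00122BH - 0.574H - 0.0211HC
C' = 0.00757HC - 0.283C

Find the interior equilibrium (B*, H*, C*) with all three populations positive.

B* ≈ 490, H* ≈ 37.4, C* ≈ 1.11

From dC/dt = 0: 0.00757H* = 0.283, so H* = 37.4.
From dB/dt = 0: 1.15(1 - B*/539) = 0.00281·37.4, giving B* = 539·(1 - 0.0913) = 490.
From dH/dt = 0: 0.00122·490 - 0.574 = 0.0211C*, so C* = 0.0235/0.0211 = 1.11.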